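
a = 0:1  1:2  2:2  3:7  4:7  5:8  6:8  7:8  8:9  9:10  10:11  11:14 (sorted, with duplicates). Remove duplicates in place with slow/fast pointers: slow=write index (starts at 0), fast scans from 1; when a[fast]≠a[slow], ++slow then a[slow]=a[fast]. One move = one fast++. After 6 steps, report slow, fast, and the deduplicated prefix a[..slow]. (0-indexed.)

(s=0,f=1) a[fast]=2≠a[slow]=1 write a[1]=2 → slow++,fast++
(s=1,f=2) a[fast]=2=a[slow] dup → fast++
(s=1,f=3) a[fast]=7≠a[slow]=2 write a[2]=7 → slow++,fast++
(s=2,f=4) a[fast]=7=a[slow] dup → fast++
(s=2,f=5) a[fast]=8≠a[slow]=7 write a[3]=8 → slow++,fast++
(s=3,f=6) a[fast]=8=a[slow] dup → fast++

slow=3, fast=7, prefix=[1, 2, 7, 8]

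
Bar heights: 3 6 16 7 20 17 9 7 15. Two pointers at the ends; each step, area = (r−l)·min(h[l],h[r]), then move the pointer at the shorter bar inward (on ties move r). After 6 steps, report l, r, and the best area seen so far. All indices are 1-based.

l=4, r=6, best area=90

[1,9] min(3,15)*8=24 best=24 * → l++
[2,9] min(6,15)*7=42 best=42 * → l++
[3,9] min(16,15)*6=90 best=90 * → r--
[3,8] min(16,7)*5=35 best=90 → r--
[3,7] min(16,9)*4=36 best=90 → r--
[3,6] min(16,17)*3=48 best=90 → l++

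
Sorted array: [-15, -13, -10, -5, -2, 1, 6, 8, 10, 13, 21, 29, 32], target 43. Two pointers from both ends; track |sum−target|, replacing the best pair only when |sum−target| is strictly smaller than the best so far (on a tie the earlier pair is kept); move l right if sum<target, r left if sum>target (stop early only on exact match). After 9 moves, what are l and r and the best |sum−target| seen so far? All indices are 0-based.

l=9, r=12, best |Δ|=1

[0,12] -15+32=17 d=26 * → l++
[1,12] -13+32=19 d=24 * → l++
[2,12] -10+32=22 d=21 * → l++
[3,12] -5+32=27 d=16 * → l++
[4,12] -2+32=30 d=13 * → l++
[5,12] 1+32=33 d=10 * → l++
[6,12] 6+32=38 d=5 * → l++
[7,12] 8+32=40 d=3 * → l++
[8,12] 10+32=42 d=1 * → l++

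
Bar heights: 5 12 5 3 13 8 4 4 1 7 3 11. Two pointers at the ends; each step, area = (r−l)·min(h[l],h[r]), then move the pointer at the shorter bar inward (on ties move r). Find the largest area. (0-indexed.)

max area = 110

[0,11] min(5,11)*11=55 best=55 * → l++
[1,11] min(12,11)*10=110 best=110 * → r--
[1,10] min(12,3)*9=27 best=110 → r--
[1,9] min(12,7)*8=56 best=110 → r--
[1,8] min(12,1)*7=7 best=110 → r--
[1,7] min(12,4)*6=24 best=110 → r--
[1,6] min(12,4)*5=20 best=110 → r--
[1,5] min(12,8)*4=32 best=110 → r--
[1,4] min(12,13)*3=36 best=110 → l++
[2,4] min(5,13)*2=10 best=110 → l++
[3,4] min(3,13)*1=3 best=110 → l++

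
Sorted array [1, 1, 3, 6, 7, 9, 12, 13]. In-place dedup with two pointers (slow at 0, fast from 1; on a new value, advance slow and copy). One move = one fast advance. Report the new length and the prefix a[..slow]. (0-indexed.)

(s=0,f=1) a[fast]=1=a[slow] dup → fast++
(s=0,f=2) a[fast]=3≠a[slow]=1 write a[1]=3 → slow++,fast++
(s=1,f=3) a[fast]=6≠a[slow]=3 write a[2]=6 → slow++,fast++
(s=2,f=4) a[fast]=7≠a[slow]=6 write a[3]=7 → slow++,fast++
(s=3,f=5) a[fast]=9≠a[slow]=7 write a[4]=9 → slow++,fast++
(s=4,f=6) a[fast]=12≠a[slow]=9 write a[5]=12 → slow++,fast++
(s=5,f=7) a[fast]=13≠a[slow]=12 write a[6]=13 → slow++,fast++

length 7; prefix = [1, 3, 6, 7, 9, 12, 13]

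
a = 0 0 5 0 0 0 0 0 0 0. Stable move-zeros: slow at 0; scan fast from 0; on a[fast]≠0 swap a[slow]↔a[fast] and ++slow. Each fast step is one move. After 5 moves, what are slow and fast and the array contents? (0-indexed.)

slow=0 fast=0: a[fast]=0, fast++
slow=0 fast=1: a[fast]=0, fast++
slow=0 fast=2: a[fast]=5≠0 swap→a[0]=5, slow++,fast++
slow=1 fast=3: a[fast]=0, fast++
slow=1 fast=4: a[fast]=0, fast++

slow=1, fast=5, a=[5, 0, 0, 0, 0, 0, 0, 0, 0, 0]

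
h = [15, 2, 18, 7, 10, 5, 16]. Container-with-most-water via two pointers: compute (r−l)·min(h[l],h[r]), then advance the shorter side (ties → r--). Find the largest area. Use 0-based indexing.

max area = 90

l=0 r=6: min(15,16)*6=90 best=90 *, l++
l=1 r=6: min(2,16)*5=10 best=90, l++
l=2 r=6: min(18,16)*4=64 best=90, r--
l=2 r=5: min(18,5)*3=15 best=90, r--
l=2 r=4: min(18,10)*2=20 best=90, r--
l=2 r=3: min(18,7)*1=7 best=90, r--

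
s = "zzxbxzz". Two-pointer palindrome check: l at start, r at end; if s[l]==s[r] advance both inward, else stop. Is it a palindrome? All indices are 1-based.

palindrome

l=1 r=7: 'z'=='z', l++,r--
l=2 r=6: 'z'=='z', l++,r--
l=3 r=5: 'x'=='x', l++,r--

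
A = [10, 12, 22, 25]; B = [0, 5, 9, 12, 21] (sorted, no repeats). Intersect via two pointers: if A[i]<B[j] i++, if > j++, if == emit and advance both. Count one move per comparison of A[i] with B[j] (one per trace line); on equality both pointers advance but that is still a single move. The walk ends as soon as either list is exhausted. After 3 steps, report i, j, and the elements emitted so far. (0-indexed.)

i=0, j=3, emitted=[]

i=0 j=0: 10>0, j++
i=0 j=1: 10>5, j++
i=0 j=2: 10>9, j++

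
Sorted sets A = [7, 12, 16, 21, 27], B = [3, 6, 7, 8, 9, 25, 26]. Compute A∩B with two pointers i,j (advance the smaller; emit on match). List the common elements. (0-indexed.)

intersection = [7]

i=0 j=0: 7>3, j++
i=0 j=1: 7>6, j++
i=0 j=2: 7==7 emit, i++,j++
i=1 j=3: 12>8, j++
i=1 j=4: 12>9, j++
i=1 j=5: 12<25, i++
i=2 j=5: 16<25, i++
i=3 j=5: 21<25, i++
i=4 j=5: 27>25, j++
i=4 j=6: 27>26, j++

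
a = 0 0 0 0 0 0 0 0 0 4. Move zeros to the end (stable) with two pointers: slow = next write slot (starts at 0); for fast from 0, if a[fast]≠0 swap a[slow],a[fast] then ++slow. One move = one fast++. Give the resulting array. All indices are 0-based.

slow=0 fast=0: a[fast]=0, fast++
slow=0 fast=1: a[fast]=0, fast++
slow=0 fast=2: a[fast]=0, fast++
slow=0 fast=3: a[fast]=0, fast++
slow=0 fast=4: a[fast]=0, fast++
slow=0 fast=5: a[fast]=0, fast++
slow=0 fast=6: a[fast]=0, fast++
slow=0 fast=7: a[fast]=0, fast++
slow=0 fast=8: a[fast]=0, fast++
slow=0 fast=9: a[fast]=4≠0 swap→a[0]=4, slow++,fast++

[4, 0, 0, 0, 0, 0, 0, 0, 0, 0]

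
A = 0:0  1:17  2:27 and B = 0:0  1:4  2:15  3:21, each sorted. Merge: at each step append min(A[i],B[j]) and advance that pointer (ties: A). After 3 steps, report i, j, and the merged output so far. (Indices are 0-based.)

i=0 j=0: A[i]=0<=B[j]=0 take 0, i++
i=1 j=0: A[i]=17>B[j]=0 take 0, j++
i=1 j=1: A[i]=17>B[j]=4 take 4, j++

i=1, j=2, merged so far=[0, 0, 4]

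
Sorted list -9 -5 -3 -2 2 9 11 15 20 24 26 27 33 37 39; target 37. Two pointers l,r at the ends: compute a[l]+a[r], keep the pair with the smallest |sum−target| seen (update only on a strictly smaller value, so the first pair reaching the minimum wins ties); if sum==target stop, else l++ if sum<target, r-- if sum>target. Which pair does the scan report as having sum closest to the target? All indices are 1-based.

pair (-2, 39) with sum 37 (|Δ|=0)

[1,15] -9+39=30 d=7 * → l++
[2,15] -5+39=34 d=3 * → l++
[3,15] -3+39=36 d=1 * → l++
[4,15] -2+39=37 d=0 * → stop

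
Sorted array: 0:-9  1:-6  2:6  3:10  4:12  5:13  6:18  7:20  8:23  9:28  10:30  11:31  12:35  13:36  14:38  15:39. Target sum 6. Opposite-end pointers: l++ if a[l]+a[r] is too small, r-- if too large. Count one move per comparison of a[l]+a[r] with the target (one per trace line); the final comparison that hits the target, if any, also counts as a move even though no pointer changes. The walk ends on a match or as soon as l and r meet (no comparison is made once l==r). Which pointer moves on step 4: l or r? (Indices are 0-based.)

[0,15] -9+39=30 >6 → r--
[0,14] -9+38=29 >6 → r--
[0,13] -9+36=27 >6 → r--
[0,12] -9+35=26 >6 → r--

r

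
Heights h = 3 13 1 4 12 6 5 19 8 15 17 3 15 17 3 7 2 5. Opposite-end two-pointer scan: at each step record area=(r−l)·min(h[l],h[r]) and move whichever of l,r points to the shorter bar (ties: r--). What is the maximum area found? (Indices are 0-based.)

l=0 r=17: min(3,5)*17=51 best=51 *, l++
l=1 r=17: min(13,5)*16=80 best=80 *, r--
l=1 r=16: min(13,2)*15=30 best=80, r--
l=1 r=15: min(13,7)*14=98 best=98 *, r--
l=1 r=14: min(13,3)*13=39 best=98, r--
l=1 r=13: min(13,17)*12=156 best=156 *, l++
l=2 r=13: min(1,17)*11=11 best=156, l++
l=3 r=13: min(4,17)*10=40 best=156, l++
l=4 r=13: min(12,17)*9=108 best=156, l++
l=5 r=13: min(6,17)*8=48 best=156, l++
l=6 r=13: min(5,17)*7=35 best=156, l++
l=7 r=13: min(19,17)*6=102 best=156, r--
l=7 r=12: min(19,15)*5=75 best=156, r--
l=7 r=11: min(19,3)*4=12 best=156, r--
l=7 r=10: min(19,17)*3=51 best=156, r--
l=7 r=9: min(19,15)*2=30 best=156, r--
l=7 r=8: min(19,8)*1=8 best=156, r--

max area = 156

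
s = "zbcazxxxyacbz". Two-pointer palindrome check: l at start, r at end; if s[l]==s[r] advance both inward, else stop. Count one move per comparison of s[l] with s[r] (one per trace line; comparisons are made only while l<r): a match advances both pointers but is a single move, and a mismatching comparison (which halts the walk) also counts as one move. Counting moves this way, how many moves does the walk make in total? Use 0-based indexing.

5 moves

[0,12] 'z'=='z' → l++,r--
[1,11] 'b'=='b' → l++,r--
[2,10] 'c'=='c' → l++,r--
[3,9] 'a'=='a' → l++,r--
[4,8] 'z'!='y' → stop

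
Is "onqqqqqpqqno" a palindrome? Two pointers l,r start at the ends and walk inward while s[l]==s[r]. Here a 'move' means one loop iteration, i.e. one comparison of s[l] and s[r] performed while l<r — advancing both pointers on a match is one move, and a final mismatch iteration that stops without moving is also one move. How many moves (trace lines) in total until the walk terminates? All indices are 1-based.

5 moves

[1,12] 'o'=='o' → l++,r--
[2,11] 'n'=='n' → l++,r--
[3,10] 'q'=='q' → l++,r--
[4,9] 'q'=='q' → l++,r--
[5,8] 'q'!='p' → stop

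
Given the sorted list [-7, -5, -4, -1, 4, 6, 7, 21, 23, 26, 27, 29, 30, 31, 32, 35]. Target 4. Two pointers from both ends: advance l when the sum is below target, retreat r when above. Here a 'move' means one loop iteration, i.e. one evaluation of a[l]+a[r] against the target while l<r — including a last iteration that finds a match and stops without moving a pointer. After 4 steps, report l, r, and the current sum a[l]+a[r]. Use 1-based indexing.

l=1 r=16: -7+35=28 >4, r--
l=1 r=15: -7+32=25 >4, r--
l=1 r=14: -7+31=24 >4, r--
l=1 r=13: -7+30=23 >4, r--

l=1, r=12, sum=22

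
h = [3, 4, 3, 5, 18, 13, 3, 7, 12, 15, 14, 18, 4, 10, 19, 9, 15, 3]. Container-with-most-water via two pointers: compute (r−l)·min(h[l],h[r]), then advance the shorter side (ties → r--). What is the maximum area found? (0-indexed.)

[0,17] min(3,3)*17=51 best=51 * → r--
[0,16] min(3,15)*16=48 best=51 → l++
[1,16] min(4,15)*15=60 best=60 * → l++
[2,16] min(3,15)*14=42 best=60 → l++
[3,16] min(5,15)*13=65 best=65 * → l++
[4,16] min(18,15)*12=180 best=180 * → r--
[4,15] min(18,9)*11=99 best=180 → r--
[4,14] min(18,19)*10=180 best=180 → l++
[5,14] min(13,19)*9=117 best=180 → l++
[6,14] min(3,19)*8=24 best=180 → l++
[7,14] min(7,19)*7=49 best=180 → l++
[8,14] min(12,19)*6=72 best=180 → l++
[9,14] min(15,19)*5=75 best=180 → l++
[10,14] min(14,19)*4=56 best=180 → l++
[11,14] min(18,19)*3=54 best=180 → l++
[12,14] min(4,19)*2=8 best=180 → l++
[13,14] min(10,19)*1=10 best=180 → l++

max area = 180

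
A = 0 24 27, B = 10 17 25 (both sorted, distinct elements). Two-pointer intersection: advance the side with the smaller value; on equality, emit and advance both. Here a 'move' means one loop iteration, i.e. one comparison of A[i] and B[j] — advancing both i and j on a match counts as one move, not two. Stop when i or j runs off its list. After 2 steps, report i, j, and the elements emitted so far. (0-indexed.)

i=1, j=1, emitted=[]

i=0 j=0: 0<10, i++
i=1 j=0: 24>10, j++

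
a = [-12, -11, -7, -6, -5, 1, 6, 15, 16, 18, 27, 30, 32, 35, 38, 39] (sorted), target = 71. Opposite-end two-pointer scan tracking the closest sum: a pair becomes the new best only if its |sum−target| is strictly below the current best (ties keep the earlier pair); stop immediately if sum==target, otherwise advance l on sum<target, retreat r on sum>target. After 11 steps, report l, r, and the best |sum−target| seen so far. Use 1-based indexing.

l=12, r=16, best |Δ|=5

l=1 r=16: -12+39=27 d=44 *, l++
l=2 r=16: -11+39=28 d=43 *, l++
l=3 r=16: -7+39=32 d=39 *, l++
l=4 r=16: -6+39=33 d=38 *, l++
l=5 r=16: -5+39=34 d=37 *, l++
l=6 r=16: 1+39=40 d=31 *, l++
l=7 r=16: 6+39=45 d=26 *, l++
l=8 r=16: 15+39=54 d=17 *, l++
l=9 r=16: 16+39=55 d=16 *, l++
l=10 r=16: 18+39=57 d=14 *, l++
l=11 r=16: 27+39=66 d=5 *, l++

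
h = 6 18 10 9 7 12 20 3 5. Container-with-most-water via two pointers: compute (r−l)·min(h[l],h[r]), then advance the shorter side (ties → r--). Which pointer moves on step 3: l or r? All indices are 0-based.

l=0 r=8: min(6,5)*8=40 best=40 *, r--
l=0 r=7: min(6,3)*7=21 best=40, r--
l=0 r=6: min(6,20)*6=36 best=40, l++

l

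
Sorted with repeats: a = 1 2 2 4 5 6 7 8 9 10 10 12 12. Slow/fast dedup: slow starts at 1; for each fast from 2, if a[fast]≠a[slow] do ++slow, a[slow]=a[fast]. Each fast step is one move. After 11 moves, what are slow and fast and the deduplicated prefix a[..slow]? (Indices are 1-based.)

slow=10, fast=13, prefix=[1, 2, 4, 5, 6, 7, 8, 9, 10, 12]

(s=1,f=2) a[fast]=2≠a[slow]=1 write a[2]=2 → slow++,fast++
(s=2,f=3) a[fast]=2=a[slow] dup → fast++
(s=2,f=4) a[fast]=4≠a[slow]=2 write a[3]=4 → slow++,fast++
(s=3,f=5) a[fast]=5≠a[slow]=4 write a[4]=5 → slow++,fast++
(s=4,f=6) a[fast]=6≠a[slow]=5 write a[5]=6 → slow++,fast++
(s=5,f=7) a[fast]=7≠a[slow]=6 write a[6]=7 → slow++,fast++
(s=6,f=8) a[fast]=8≠a[slow]=7 write a[7]=8 → slow++,fast++
(s=7,f=9) a[fast]=9≠a[slow]=8 write a[8]=9 → slow++,fast++
(s=8,f=10) a[fast]=10≠a[slow]=9 write a[9]=10 → slow++,fast++
(s=9,f=11) a[fast]=10=a[slow] dup → fast++
(s=9,f=12) a[fast]=12≠a[slow]=10 write a[10]=12 → slow++,fast++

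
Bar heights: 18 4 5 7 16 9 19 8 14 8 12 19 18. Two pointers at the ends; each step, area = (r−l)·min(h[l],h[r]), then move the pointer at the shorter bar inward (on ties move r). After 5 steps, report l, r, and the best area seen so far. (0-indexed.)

l=4, r=11, best area=216

l=0 r=12: min(18,18)*12=216 best=216 *, r--
l=0 r=11: min(18,19)*11=198 best=216, l++
l=1 r=11: min(4,19)*10=40 best=216, l++
l=2 r=11: min(5,19)*9=45 best=216, l++
l=3 r=11: min(7,19)*8=56 best=216, l++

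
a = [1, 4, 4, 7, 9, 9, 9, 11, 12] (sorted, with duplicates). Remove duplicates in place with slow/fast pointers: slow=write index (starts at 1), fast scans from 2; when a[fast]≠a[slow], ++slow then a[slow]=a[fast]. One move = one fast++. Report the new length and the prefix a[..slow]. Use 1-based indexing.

length 6; prefix = [1, 4, 7, 9, 11, 12]

(s=1,f=2) a[fast]=4≠a[slow]=1 write a[2]=4 → slow++,fast++
(s=2,f=3) a[fast]=4=a[slow] dup → fast++
(s=2,f=4) a[fast]=7≠a[slow]=4 write a[3]=7 → slow++,fast++
(s=3,f=5) a[fast]=9≠a[slow]=7 write a[4]=9 → slow++,fast++
(s=4,f=6) a[fast]=9=a[slow] dup → fast++
(s=4,f=7) a[fast]=9=a[slow] dup → fast++
(s=4,f=8) a[fast]=11≠a[slow]=9 write a[5]=11 → slow++,fast++
(s=5,f=9) a[fast]=12≠a[slow]=11 write a[6]=12 → slow++,fast++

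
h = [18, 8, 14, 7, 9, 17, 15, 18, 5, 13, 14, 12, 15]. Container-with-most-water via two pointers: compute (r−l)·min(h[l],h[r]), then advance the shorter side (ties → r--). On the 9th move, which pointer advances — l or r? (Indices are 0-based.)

r

l=0 r=12: min(18,15)*12=180 best=180 *, r--
l=0 r=11: min(18,12)*11=132 best=180, r--
l=0 r=10: min(18,14)*10=140 best=180, r--
l=0 r=9: min(18,13)*9=117 best=180, r--
l=0 r=8: min(18,5)*8=40 best=180, r--
l=0 r=7: min(18,18)*7=126 best=180, r--
l=0 r=6: min(18,15)*6=90 best=180, r--
l=0 r=5: min(18,17)*5=85 best=180, r--
l=0 r=4: min(18,9)*4=36 best=180, r--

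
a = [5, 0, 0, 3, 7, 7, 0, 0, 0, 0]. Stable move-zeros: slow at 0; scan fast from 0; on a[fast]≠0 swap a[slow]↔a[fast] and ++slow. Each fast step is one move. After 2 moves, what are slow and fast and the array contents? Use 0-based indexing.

slow=0 fast=0: a[fast]=5≠0 swap→a[0]=5, slow++,fast++
slow=1 fast=1: a[fast]=0, fast++

slow=1, fast=2, a=[5, 0, 0, 3, 7, 7, 0, 0, 0, 0]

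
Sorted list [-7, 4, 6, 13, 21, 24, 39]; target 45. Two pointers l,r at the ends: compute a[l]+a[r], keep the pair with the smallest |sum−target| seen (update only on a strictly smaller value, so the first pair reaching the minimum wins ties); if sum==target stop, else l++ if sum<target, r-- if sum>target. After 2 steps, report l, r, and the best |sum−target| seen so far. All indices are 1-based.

[1,7] -7+39=32 d=13 * → l++
[2,7] 4+39=43 d=2 * → l++

l=3, r=7, best |Δ|=2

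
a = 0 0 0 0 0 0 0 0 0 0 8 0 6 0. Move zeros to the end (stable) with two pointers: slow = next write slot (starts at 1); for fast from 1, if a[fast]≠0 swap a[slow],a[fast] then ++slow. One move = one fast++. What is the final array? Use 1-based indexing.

(s=1,f=1) a[fast]=0 → fast++
(s=1,f=2) a[fast]=0 → fast++
(s=1,f=3) a[fast]=0 → fast++
(s=1,f=4) a[fast]=0 → fast++
(s=1,f=5) a[fast]=0 → fast++
(s=1,f=6) a[fast]=0 → fast++
(s=1,f=7) a[fast]=0 → fast++
(s=1,f=8) a[fast]=0 → fast++
(s=1,f=9) a[fast]=0 → fast++
(s=1,f=10) a[fast]=0 → fast++
(s=1,f=11) a[fast]=8≠0 swap→a[1]=8 → slow++,fast++
(s=2,f=12) a[fast]=0 → fast++
(s=2,f=13) a[fast]=6≠0 swap→a[2]=6 → slow++,fast++
(s=3,f=14) a[fast]=0 → fast++

[8, 6, 0, 0, 0, 0, 0, 0, 0, 0, 0, 0, 0, 0]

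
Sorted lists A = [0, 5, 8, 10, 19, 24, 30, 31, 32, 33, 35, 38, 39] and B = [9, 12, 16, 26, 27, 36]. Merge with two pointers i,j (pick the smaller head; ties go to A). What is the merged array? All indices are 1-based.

[i=1,j=1] A[i]=0<=B[j]=9 take 0 → i++
[i=2,j=1] A[i]=5<=B[j]=9 take 5 → i++
[i=3,j=1] A[i]=8<=B[j]=9 take 8 → i++
[i=4,j=1] A[i]=10>B[j]=9 take 9 → j++
[i=4,j=2] A[i]=10<=B[j]=12 take 10 → i++
[i=5,j=2] A[i]=19>B[j]=12 take 12 → j++
[i=5,j=3] A[i]=19>B[j]=16 take 16 → j++
[i=5,j=4] A[i]=19<=B[j]=26 take 19 → i++
[i=6,j=4] A[i]=24<=B[j]=26 take 24 → i++
[i=7,j=4] A[i]=30>B[j]=26 take 26 → j++
[i=7,j=5] A[i]=30>B[j]=27 take 27 → j++
[i=7,j=6] A[i]=30<=B[j]=36 take 30 → i++
[i=8,j=6] A[i]=31<=B[j]=36 take 31 → i++
[i=9,j=6] A[i]=32<=B[j]=36 take 32 → i++
[i=10,j=6] A[i]=33<=B[j]=36 take 33 → i++
[i=11,j=6] A[i]=35<=B[j]=36 take 35 → i++
[i=12,j=6] A[i]=38>B[j]=36 take 36 → j++
[i=12,j=7] B done, take A[i]=38 → i++
[i=13,j=7] B done, take A[i]=39 → i++

[0, 5, 8, 9, 10, 12, 16, 19, 24, 26, 27, 30, 31, 32, 33, 35, 36, 38, 39]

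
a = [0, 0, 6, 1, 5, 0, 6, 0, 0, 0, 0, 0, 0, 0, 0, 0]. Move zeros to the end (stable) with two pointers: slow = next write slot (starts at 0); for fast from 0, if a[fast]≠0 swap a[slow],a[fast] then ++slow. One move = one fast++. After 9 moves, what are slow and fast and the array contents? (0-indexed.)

slow=0 fast=0: a[fast]=0, fast++
slow=0 fast=1: a[fast]=0, fast++
slow=0 fast=2: a[fast]=6≠0 swap→a[0]=6, slow++,fast++
slow=1 fast=3: a[fast]=1≠0 swap→a[1]=1, slow++,fast++
slow=2 fast=4: a[fast]=5≠0 swap→a[2]=5, slow++,fast++
slow=3 fast=5: a[fast]=0, fast++
slow=3 fast=6: a[fast]=6≠0 swap→a[3]=6, slow++,fast++
slow=4 fast=7: a[fast]=0, fast++
slow=4 fast=8: a[fast]=0, fast++

slow=4, fast=9, a=[6, 1, 5, 6, 0, 0, 0, 0, 0, 0, 0, 0, 0, 0, 0, 0]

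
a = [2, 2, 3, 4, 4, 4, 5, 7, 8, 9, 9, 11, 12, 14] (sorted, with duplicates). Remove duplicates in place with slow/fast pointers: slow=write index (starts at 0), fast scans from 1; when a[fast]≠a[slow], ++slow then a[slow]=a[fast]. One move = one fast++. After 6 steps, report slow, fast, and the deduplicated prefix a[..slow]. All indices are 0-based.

slow=0 fast=1: a[fast]=2=a[slow] dup, fast++
slow=0 fast=2: a[fast]=3≠a[slow]=2 write a[1]=3, slow++,fast++
slow=1 fast=3: a[fast]=4≠a[slow]=3 write a[2]=4, slow++,fast++
slow=2 fast=4: a[fast]=4=a[slow] dup, fast++
slow=2 fast=5: a[fast]=4=a[slow] dup, fast++
slow=2 fast=6: a[fast]=5≠a[slow]=4 write a[3]=5, slow++,fast++

slow=3, fast=7, prefix=[2, 3, 4, 5]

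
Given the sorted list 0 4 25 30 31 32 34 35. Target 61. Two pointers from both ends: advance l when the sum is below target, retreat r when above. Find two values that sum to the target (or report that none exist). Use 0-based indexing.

l=0 r=7: 0+35=35 <61, l++
l=1 r=7: 4+35=39 <61, l++
l=2 r=7: 25+35=60 <61, l++
l=3 r=7: 30+35=65 >61, r--
l=3 r=6: 30+34=64 >61, r--
l=3 r=5: 30+32=62 >61, r--
l=3 r=4: 30+31=61, found

(30, 31)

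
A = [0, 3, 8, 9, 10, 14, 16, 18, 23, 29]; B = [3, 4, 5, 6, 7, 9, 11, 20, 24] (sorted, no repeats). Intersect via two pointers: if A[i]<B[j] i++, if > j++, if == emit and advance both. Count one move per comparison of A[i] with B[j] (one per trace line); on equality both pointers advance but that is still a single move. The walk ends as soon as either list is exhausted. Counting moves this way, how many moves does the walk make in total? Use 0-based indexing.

i=0 j=0: 0<3, i++
i=1 j=0: 3==3 emit, i++,j++
i=2 j=1: 8>4, j++
i=2 j=2: 8>5, j++
i=2 j=3: 8>6, j++
i=2 j=4: 8>7, j++
i=2 j=5: 8<9, i++
i=3 j=5: 9==9 emit, i++,j++
i=4 j=6: 10<11, i++
i=5 j=6: 14>11, j++
i=5 j=7: 14<20, i++
i=6 j=7: 16<20, i++
i=7 j=7: 18<20, i++
i=8 j=7: 23>20, j++
i=8 j=8: 23<24, i++
i=9 j=8: 29>24, j++

16 moves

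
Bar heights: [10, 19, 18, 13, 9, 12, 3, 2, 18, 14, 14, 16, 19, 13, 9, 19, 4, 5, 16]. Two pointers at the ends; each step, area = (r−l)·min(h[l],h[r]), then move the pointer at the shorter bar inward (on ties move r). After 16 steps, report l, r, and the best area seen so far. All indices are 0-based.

[0,18] min(10,16)*18=180 best=180 * → l++
[1,18] min(19,16)*17=272 best=272 * → r--
[1,17] min(19,5)*16=80 best=272 → r--
[1,16] min(19,4)*15=60 best=272 → r--
[1,15] min(19,19)*14=266 best=272 → r--
[1,14] min(19,9)*13=117 best=272 → r--
[1,13] min(19,13)*12=156 best=272 → r--
[1,12] min(19,19)*11=209 best=272 → r--
[1,11] min(19,16)*10=160 best=272 → r--
[1,10] min(19,14)*9=126 best=272 → r--
[1,9] min(19,14)*8=112 best=272 → r--
[1,8] min(19,18)*7=126 best=272 → r--
[1,7] min(19,2)*6=12 best=272 → r--
[1,6] min(19,3)*5=15 best=272 → r--
[1,5] min(19,12)*4=48 best=272 → r--
[1,4] min(19,9)*3=27 best=272 → r--

l=1, r=3, best area=272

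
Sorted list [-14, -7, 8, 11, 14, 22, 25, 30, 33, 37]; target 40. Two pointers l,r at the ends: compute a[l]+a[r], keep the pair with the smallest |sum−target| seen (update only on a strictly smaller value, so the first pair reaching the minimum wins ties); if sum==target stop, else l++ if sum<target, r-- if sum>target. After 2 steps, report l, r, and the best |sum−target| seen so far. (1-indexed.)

l=3, r=10, best |Δ|=10

l=1 r=10: -14+37=23 d=17 *, l++
l=2 r=10: -7+37=30 d=10 *, l++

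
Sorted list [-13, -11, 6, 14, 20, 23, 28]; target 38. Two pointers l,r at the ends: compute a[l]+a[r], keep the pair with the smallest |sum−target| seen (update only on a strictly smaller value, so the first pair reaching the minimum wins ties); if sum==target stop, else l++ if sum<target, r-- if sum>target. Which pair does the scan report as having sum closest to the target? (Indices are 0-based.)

l=0 r=6: -13+28=15 d=23 *, l++
l=1 r=6: -11+28=17 d=21 *, l++
l=2 r=6: 6+28=34 d=4 *, l++
l=3 r=6: 14+28=42 d=4, r--
l=3 r=5: 14+23=37 d=1 *, l++
l=4 r=5: 20+23=43 d=5, r--

pair (14, 23) with sum 37 (|Δ|=1)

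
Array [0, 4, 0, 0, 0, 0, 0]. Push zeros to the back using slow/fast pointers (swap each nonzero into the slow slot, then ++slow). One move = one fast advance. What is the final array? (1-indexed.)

(s=1,f=1) a[fast]=0 → fast++
(s=1,f=2) a[fast]=4≠0 swap→a[1]=4 → slow++,fast++
(s=2,f=3) a[fast]=0 → fast++
(s=2,f=4) a[fast]=0 → fast++
(s=2,f=5) a[fast]=0 → fast++
(s=2,f=6) a[fast]=0 → fast++
(s=2,f=7) a[fast]=0 → fast++

[4, 0, 0, 0, 0, 0, 0]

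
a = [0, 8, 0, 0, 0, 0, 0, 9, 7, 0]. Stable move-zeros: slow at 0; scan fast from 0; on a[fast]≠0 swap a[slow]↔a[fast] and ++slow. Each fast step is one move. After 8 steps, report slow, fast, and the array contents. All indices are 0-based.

slow=0 fast=0: a[fast]=0, fast++
slow=0 fast=1: a[fast]=8≠0 swap→a[0]=8, slow++,fast++
slow=1 fast=2: a[fast]=0, fast++
slow=1 fast=3: a[fast]=0, fast++
slow=1 fast=4: a[fast]=0, fast++
slow=1 fast=5: a[fast]=0, fast++
slow=1 fast=6: a[fast]=0, fast++
slow=1 fast=7: a[fast]=9≠0 swap→a[1]=9, slow++,fast++

slow=2, fast=8, a=[8, 9, 0, 0, 0, 0, 0, 0, 7, 0]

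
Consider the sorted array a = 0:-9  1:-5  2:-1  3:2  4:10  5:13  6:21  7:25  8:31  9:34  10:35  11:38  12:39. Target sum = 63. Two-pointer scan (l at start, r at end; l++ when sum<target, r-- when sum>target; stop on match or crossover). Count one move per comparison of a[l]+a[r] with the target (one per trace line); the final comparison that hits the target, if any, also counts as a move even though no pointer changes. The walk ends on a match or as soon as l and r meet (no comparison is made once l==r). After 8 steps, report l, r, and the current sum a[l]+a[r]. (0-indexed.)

l=7, r=11, sum=63

[0,12] -9+39=30 <63 → l++
[1,12] -5+39=34 <63 → l++
[2,12] -1+39=38 <63 → l++
[3,12] 2+39=41 <63 → l++
[4,12] 10+39=49 <63 → l++
[5,12] 13+39=52 <63 → l++
[6,12] 21+39=60 <63 → l++
[7,12] 25+39=64 >63 → r--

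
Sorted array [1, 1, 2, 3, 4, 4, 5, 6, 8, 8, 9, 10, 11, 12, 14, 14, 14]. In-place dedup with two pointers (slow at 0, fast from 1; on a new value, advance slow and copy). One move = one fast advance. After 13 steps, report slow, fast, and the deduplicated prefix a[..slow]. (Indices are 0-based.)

slow=10, fast=14, prefix=[1, 2, 3, 4, 5, 6, 8, 9, 10, 11, 12]

slow=0 fast=1: a[fast]=1=a[slow] dup, fast++
slow=0 fast=2: a[fast]=2≠a[slow]=1 write a[1]=2, slow++,fast++
slow=1 fast=3: a[fast]=3≠a[slow]=2 write a[2]=3, slow++,fast++
slow=2 fast=4: a[fast]=4≠a[slow]=3 write a[3]=4, slow++,fast++
slow=3 fast=5: a[fast]=4=a[slow] dup, fast++
slow=3 fast=6: a[fast]=5≠a[slow]=4 write a[4]=5, slow++,fast++
slow=4 fast=7: a[fast]=6≠a[slow]=5 write a[5]=6, slow++,fast++
slow=5 fast=8: a[fast]=8≠a[slow]=6 write a[6]=8, slow++,fast++
slow=6 fast=9: a[fast]=8=a[slow] dup, fast++
slow=6 fast=10: a[fast]=9≠a[slow]=8 write a[7]=9, slow++,fast++
slow=7 fast=11: a[fast]=10≠a[slow]=9 write a[8]=10, slow++,fast++
slow=8 fast=12: a[fast]=11≠a[slow]=10 write a[9]=11, slow++,fast++
slow=9 fast=13: a[fast]=12≠a[slow]=11 write a[10]=12, slow++,fast++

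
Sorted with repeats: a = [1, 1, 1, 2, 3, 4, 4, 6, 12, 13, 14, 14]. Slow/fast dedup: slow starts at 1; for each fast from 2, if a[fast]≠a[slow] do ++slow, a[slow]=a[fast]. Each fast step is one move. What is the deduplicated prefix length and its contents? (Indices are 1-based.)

length 8; prefix = [1, 2, 3, 4, 6, 12, 13, 14]

slow=1 fast=2: a[fast]=1=a[slow] dup, fast++
slow=1 fast=3: a[fast]=1=a[slow] dup, fast++
slow=1 fast=4: a[fast]=2≠a[slow]=1 write a[2]=2, slow++,fast++
slow=2 fast=5: a[fast]=3≠a[slow]=2 write a[3]=3, slow++,fast++
slow=3 fast=6: a[fast]=4≠a[slow]=3 write a[4]=4, slow++,fast++
slow=4 fast=7: a[fast]=4=a[slow] dup, fast++
slow=4 fast=8: a[fast]=6≠a[slow]=4 write a[5]=6, slow++,fast++
slow=5 fast=9: a[fast]=12≠a[slow]=6 write a[6]=12, slow++,fast++
slow=6 fast=10: a[fast]=13≠a[slow]=12 write a[7]=13, slow++,fast++
slow=7 fast=11: a[fast]=14≠a[slow]=13 write a[8]=14, slow++,fast++
slow=8 fast=12: a[fast]=14=a[slow] dup, fast++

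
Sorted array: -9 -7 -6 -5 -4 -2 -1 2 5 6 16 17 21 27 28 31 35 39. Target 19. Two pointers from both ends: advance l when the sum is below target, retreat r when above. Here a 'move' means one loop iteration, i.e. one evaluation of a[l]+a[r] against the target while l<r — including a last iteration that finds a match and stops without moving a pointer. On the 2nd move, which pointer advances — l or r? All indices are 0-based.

r

[0,17] -9+39=30 >19 → r--
[0,16] -9+35=26 >19 → r--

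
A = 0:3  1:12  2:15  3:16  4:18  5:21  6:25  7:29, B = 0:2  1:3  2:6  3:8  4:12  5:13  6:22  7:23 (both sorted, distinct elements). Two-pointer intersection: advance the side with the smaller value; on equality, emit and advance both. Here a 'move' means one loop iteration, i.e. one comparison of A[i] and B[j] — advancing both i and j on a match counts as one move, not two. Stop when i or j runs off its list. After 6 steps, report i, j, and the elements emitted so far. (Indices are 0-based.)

i=2, j=6, emitted=[3, 12]

[i=0,j=0] 3>2 → j++
[i=0,j=1] 3==3 emit → i++,j++
[i=1,j=2] 12>6 → j++
[i=1,j=3] 12>8 → j++
[i=1,j=4] 12==12 emit → i++,j++
[i=2,j=5] 15>13 → j++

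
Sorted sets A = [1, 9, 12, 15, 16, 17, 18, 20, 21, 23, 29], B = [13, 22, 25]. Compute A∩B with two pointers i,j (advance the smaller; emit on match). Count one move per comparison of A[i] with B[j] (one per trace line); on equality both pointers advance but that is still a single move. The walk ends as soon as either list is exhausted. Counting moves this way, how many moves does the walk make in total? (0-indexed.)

[i=0,j=0] 1<13 → i++
[i=1,j=0] 9<13 → i++
[i=2,j=0] 12<13 → i++
[i=3,j=0] 15>13 → j++
[i=3,j=1] 15<22 → i++
[i=4,j=1] 16<22 → i++
[i=5,j=1] 17<22 → i++
[i=6,j=1] 18<22 → i++
[i=7,j=1] 20<22 → i++
[i=8,j=1] 21<22 → i++
[i=9,j=1] 23>22 → j++
[i=9,j=2] 23<25 → i++
[i=10,j=2] 29>25 → j++

13 moves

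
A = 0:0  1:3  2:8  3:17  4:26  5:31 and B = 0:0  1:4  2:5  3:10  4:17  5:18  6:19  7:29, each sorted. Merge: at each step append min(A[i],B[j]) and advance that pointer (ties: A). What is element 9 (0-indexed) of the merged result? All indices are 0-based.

merged[9] = 18

[i=0,j=0] A[i]=0<=B[j]=0 take 0 → i++
[i=1,j=0] A[i]=3>B[j]=0 take 0 → j++
[i=1,j=1] A[i]=3<=B[j]=4 take 3 → i++
[i=2,j=1] A[i]=8>B[j]=4 take 4 → j++
[i=2,j=2] A[i]=8>B[j]=5 take 5 → j++
[i=2,j=3] A[i]=8<=B[j]=10 take 8 → i++
[i=3,j=3] A[i]=17>B[j]=10 take 10 → j++
[i=3,j=4] A[i]=17<=B[j]=17 take 17 → i++
[i=4,j=4] A[i]=26>B[j]=17 take 17 → j++
[i=4,j=5] A[i]=26>B[j]=18 take 18 → j++
[i=4,j=6] A[i]=26>B[j]=19 take 19 → j++
[i=4,j=7] A[i]=26<=B[j]=29 take 26 → i++
[i=5,j=7] A[i]=31>B[j]=29 take 29 → j++
[i=5,j=8] B done, take A[i]=31 → i++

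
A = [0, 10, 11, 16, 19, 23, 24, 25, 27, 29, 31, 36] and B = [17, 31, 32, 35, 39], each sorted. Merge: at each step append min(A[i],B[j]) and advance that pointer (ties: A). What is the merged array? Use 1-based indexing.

[0, 10, 11, 16, 17, 19, 23, 24, 25, 27, 29, 31, 31, 32, 35, 36, 39]

[i=1,j=1] A[i]=0<=B[j]=17 take 0 → i++
[i=2,j=1] A[i]=10<=B[j]=17 take 10 → i++
[i=3,j=1] A[i]=11<=B[j]=17 take 11 → i++
[i=4,j=1] A[i]=16<=B[j]=17 take 16 → i++
[i=5,j=1] A[i]=19>B[j]=17 take 17 → j++
[i=5,j=2] A[i]=19<=B[j]=31 take 19 → i++
[i=6,j=2] A[i]=23<=B[j]=31 take 23 → i++
[i=7,j=2] A[i]=24<=B[j]=31 take 24 → i++
[i=8,j=2] A[i]=25<=B[j]=31 take 25 → i++
[i=9,j=2] A[i]=27<=B[j]=31 take 27 → i++
[i=10,j=2] A[i]=29<=B[j]=31 take 29 → i++
[i=11,j=2] A[i]=31<=B[j]=31 take 31 → i++
[i=12,j=2] A[i]=36>B[j]=31 take 31 → j++
[i=12,j=3] A[i]=36>B[j]=32 take 32 → j++
[i=12,j=4] A[i]=36>B[j]=35 take 35 → j++
[i=12,j=5] A[i]=36<=B[j]=39 take 36 → i++
[i=13,j=5] A done, take B[j]=39 → j++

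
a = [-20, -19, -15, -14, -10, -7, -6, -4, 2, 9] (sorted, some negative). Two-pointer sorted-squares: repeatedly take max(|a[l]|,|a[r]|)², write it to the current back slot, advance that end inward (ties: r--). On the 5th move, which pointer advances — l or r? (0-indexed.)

l

[0,9] |-20|>|9| out[9]=400 → l++
[1,9] |-19|>|9| out[8]=361 → l++
[2,9] |-15|>|9| out[7]=225 → l++
[3,9] |-14|>|9| out[6]=196 → l++
[4,9] |-10|>|9| out[5]=100 → l++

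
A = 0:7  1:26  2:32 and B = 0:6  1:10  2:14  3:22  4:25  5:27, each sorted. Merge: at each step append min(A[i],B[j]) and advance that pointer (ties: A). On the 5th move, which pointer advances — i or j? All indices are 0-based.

i=0 j=0: A[i]=7>B[j]=6 take 6, j++
i=0 j=1: A[i]=7<=B[j]=10 take 7, i++
i=1 j=1: A[i]=26>B[j]=10 take 10, j++
i=1 j=2: A[i]=26>B[j]=14 take 14, j++
i=1 j=3: A[i]=26>B[j]=22 take 22, j++

j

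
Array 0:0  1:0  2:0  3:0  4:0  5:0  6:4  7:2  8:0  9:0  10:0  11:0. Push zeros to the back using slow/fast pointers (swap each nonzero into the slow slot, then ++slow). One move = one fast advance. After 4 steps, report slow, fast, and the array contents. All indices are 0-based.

slow=0, fast=4, a=[0, 0, 0, 0, 0, 0, 4, 2, 0, 0, 0, 0]

(s=0,f=0) a[fast]=0 → fast++
(s=0,f=1) a[fast]=0 → fast++
(s=0,f=2) a[fast]=0 → fast++
(s=0,f=3) a[fast]=0 → fast++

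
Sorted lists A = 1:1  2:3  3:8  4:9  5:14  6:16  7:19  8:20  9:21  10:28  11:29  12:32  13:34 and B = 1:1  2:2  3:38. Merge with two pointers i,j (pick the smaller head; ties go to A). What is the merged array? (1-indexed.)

[1, 1, 2, 3, 8, 9, 14, 16, 19, 20, 21, 28, 29, 32, 34, 38]

i=1 j=1: A[i]=1<=B[j]=1 take 1, i++
i=2 j=1: A[i]=3>B[j]=1 take 1, j++
i=2 j=2: A[i]=3>B[j]=2 take 2, j++
i=2 j=3: A[i]=3<=B[j]=38 take 3, i++
i=3 j=3: A[i]=8<=B[j]=38 take 8, i++
i=4 j=3: A[i]=9<=B[j]=38 take 9, i++
i=5 j=3: A[i]=14<=B[j]=38 take 14, i++
i=6 j=3: A[i]=16<=B[j]=38 take 16, i++
i=7 j=3: A[i]=19<=B[j]=38 take 19, i++
i=8 j=3: A[i]=20<=B[j]=38 take 20, i++
i=9 j=3: A[i]=21<=B[j]=38 take 21, i++
i=10 j=3: A[i]=28<=B[j]=38 take 28, i++
i=11 j=3: A[i]=29<=B[j]=38 take 29, i++
i=12 j=3: A[i]=32<=B[j]=38 take 32, i++
i=13 j=3: A[i]=34<=B[j]=38 take 34, i++
i=14 j=3: A done, take B[j]=38, j++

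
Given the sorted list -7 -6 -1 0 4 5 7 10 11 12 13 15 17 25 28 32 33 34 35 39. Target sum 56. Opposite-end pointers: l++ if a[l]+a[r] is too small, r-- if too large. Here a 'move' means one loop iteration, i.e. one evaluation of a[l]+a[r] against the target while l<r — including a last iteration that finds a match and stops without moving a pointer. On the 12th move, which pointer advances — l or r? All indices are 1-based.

l

l=1 r=20: -7+39=32 <56, l++
l=2 r=20: -6+39=33 <56, l++
l=3 r=20: -1+39=38 <56, l++
l=4 r=20: 0+39=39 <56, l++
l=5 r=20: 4+39=43 <56, l++
l=6 r=20: 5+39=44 <56, l++
l=7 r=20: 7+39=46 <56, l++
l=8 r=20: 10+39=49 <56, l++
l=9 r=20: 11+39=50 <56, l++
l=10 r=20: 12+39=51 <56, l++
l=11 r=20: 13+39=52 <56, l++
l=12 r=20: 15+39=54 <56, l++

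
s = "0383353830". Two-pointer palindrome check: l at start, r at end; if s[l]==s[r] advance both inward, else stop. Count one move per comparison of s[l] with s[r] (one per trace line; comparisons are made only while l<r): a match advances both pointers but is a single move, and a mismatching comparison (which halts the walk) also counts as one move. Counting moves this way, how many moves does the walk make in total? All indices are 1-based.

[1,10] '0'=='0' → l++,r--
[2,9] '3'=='3' → l++,r--
[3,8] '8'=='8' → l++,r--
[4,7] '3'=='3' → l++,r--
[5,6] '3'!='5' → stop

5 moves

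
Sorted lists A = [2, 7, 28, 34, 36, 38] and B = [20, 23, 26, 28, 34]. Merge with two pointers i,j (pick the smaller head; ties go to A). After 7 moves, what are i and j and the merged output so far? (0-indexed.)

[i=0,j=0] A[i]=2<=B[j]=20 take 2 → i++
[i=1,j=0] A[i]=7<=B[j]=20 take 7 → i++
[i=2,j=0] A[i]=28>B[j]=20 take 20 → j++
[i=2,j=1] A[i]=28>B[j]=23 take 23 → j++
[i=2,j=2] A[i]=28>B[j]=26 take 26 → j++
[i=2,j=3] A[i]=28<=B[j]=28 take 28 → i++
[i=3,j=3] A[i]=34>B[j]=28 take 28 → j++

i=3, j=4, merged so far=[2, 7, 20, 23, 26, 28, 28]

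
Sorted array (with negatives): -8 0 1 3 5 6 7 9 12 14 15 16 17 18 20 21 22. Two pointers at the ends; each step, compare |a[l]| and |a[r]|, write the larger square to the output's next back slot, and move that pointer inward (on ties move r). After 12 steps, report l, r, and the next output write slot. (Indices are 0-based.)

l=1, r=5, next write slot=4

l=0 r=16: |-8|<=|22| out[16]=484, r--
l=0 r=15: |-8|<=|21| out[15]=441, r--
l=0 r=14: |-8|<=|20| out[14]=400, r--
l=0 r=13: |-8|<=|18| out[13]=324, r--
l=0 r=12: |-8|<=|17| out[12]=289, r--
l=0 r=11: |-8|<=|16| out[11]=256, r--
l=0 r=10: |-8|<=|15| out[10]=225, r--
l=0 r=9: |-8|<=|14| out[9]=196, r--
l=0 r=8: |-8|<=|12| out[8]=144, r--
l=0 r=7: |-8|<=|9| out[7]=81, r--
l=0 r=6: |-8|>|7| out[6]=64, l++
l=1 r=6: |0|<=|7| out[5]=49, r--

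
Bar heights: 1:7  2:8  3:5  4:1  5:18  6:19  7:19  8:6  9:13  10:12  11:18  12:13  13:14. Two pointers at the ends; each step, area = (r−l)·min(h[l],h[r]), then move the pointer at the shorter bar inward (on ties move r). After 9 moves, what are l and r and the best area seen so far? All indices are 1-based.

[1,13] min(7,14)*12=84 best=84 * → l++
[2,13] min(8,14)*11=88 best=88 * → l++
[3,13] min(5,14)*10=50 best=88 → l++
[4,13] min(1,14)*9=9 best=88 → l++
[5,13] min(18,14)*8=112 best=112 * → r--
[5,12] min(18,13)*7=91 best=112 → r--
[5,11] min(18,18)*6=108 best=112 → r--
[5,10] min(18,12)*5=60 best=112 → r--
[5,9] min(18,13)*4=52 best=112 → r--

l=5, r=8, best area=112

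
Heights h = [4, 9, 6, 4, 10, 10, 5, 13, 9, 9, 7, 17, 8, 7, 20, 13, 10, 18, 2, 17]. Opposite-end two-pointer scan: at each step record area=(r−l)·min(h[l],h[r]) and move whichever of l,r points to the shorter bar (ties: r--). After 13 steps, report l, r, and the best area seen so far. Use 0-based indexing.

l=11, r=17, best area=162

[0,19] min(4,17)*19=76 best=76 * → l++
[1,19] min(9,17)*18=162 best=162 * → l++
[2,19] min(6,17)*17=102 best=162 → l++
[3,19] min(4,17)*16=64 best=162 → l++
[4,19] min(10,17)*15=150 best=162 → l++
[5,19] min(10,17)*14=140 best=162 → l++
[6,19] min(5,17)*13=65 best=162 → l++
[7,19] min(13,17)*12=156 best=162 → l++
[8,19] min(9,17)*11=99 best=162 → l++
[9,19] min(9,17)*10=90 best=162 → l++
[10,19] min(7,17)*9=63 best=162 → l++
[11,19] min(17,17)*8=136 best=162 → r--
[11,18] min(17,2)*7=14 best=162 → r--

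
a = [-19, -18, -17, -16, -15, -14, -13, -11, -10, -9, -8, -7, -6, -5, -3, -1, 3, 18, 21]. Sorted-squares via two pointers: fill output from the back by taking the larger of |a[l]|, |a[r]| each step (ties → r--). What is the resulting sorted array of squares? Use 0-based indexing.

[0,18] |-19|<=|21| out[18]=441 → r--
[0,17] |-19|>|18| out[17]=361 → l++
[1,17] |-18|<=|18| out[16]=324 → r--
[1,16] |-18|>|3| out[15]=324 → l++
[2,16] |-17|>|3| out[14]=289 → l++
[3,16] |-16|>|3| out[13]=256 → l++
[4,16] |-15|>|3| out[12]=225 → l++
[5,16] |-14|>|3| out[11]=196 → l++
[6,16] |-13|>|3| out[10]=169 → l++
[7,16] |-11|>|3| out[9]=121 → l++
[8,16] |-10|>|3| out[8]=100 → l++
[9,16] |-9|>|3| out[7]=81 → l++
[10,16] |-8|>|3| out[6]=64 → l++
[11,16] |-7|>|3| out[5]=49 → l++
[12,16] |-6|>|3| out[4]=36 → l++
[13,16] |-5|>|3| out[3]=25 → l++
[14,16] |-3|<=|3| out[2]=9 → r--
[14,15] |-3|>|-1| out[1]=9 → l++
[15,15] |-1|<=|-1| out[0]=1 → r--

[1, 9, 9, 25, 36, 49, 64, 81, 100, 121, 169, 196, 225, 256, 289, 324, 324, 361, 441]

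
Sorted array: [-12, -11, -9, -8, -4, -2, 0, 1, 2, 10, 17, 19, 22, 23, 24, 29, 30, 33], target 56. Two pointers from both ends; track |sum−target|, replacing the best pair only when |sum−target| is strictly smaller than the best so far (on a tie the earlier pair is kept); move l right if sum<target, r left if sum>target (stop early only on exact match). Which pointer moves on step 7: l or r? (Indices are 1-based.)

[1,18] -12+33=21 d=35 * → l++
[2,18] -11+33=22 d=34 * → l++
[3,18] -9+33=24 d=32 * → l++
[4,18] -8+33=25 d=31 * → l++
[5,18] -4+33=29 d=27 * → l++
[6,18] -2+33=31 d=25 * → l++
[7,18] 0+33=33 d=23 * → l++

l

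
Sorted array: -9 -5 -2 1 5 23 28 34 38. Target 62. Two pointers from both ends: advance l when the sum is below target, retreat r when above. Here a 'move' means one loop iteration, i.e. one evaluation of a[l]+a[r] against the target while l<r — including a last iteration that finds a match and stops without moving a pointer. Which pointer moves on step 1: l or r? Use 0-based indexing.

[0,8] -9+38=29 <62 → l++

l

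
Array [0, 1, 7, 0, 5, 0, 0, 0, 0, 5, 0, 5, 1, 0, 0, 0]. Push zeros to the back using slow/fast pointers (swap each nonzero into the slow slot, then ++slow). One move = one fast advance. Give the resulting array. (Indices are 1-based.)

slow=1 fast=1: a[fast]=0, fast++
slow=1 fast=2: a[fast]=1≠0 swap→a[1]=1, slow++,fast++
slow=2 fast=3: a[fast]=7≠0 swap→a[2]=7, slow++,fast++
slow=3 fast=4: a[fast]=0, fast++
slow=3 fast=5: a[fast]=5≠0 swap→a[3]=5, slow++,fast++
slow=4 fast=6: a[fast]=0, fast++
slow=4 fast=7: a[fast]=0, fast++
slow=4 fast=8: a[fast]=0, fast++
slow=4 fast=9: a[fast]=0, fast++
slow=4 fast=10: a[fast]=5≠0 swap→a[4]=5, slow++,fast++
slow=5 fast=11: a[fast]=0, fast++
slow=5 fast=12: a[fast]=5≠0 swap→a[5]=5, slow++,fast++
slow=6 fast=13: a[fast]=1≠0 swap→a[6]=1, slow++,fast++
slow=7 fast=14: a[fast]=0, fast++
slow=7 fast=15: a[fast]=0, fast++
slow=7 fast=16: a[fast]=0, fast++

[1, 7, 5, 5, 5, 1, 0, 0, 0, 0, 0, 0, 0, 0, 0, 0]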